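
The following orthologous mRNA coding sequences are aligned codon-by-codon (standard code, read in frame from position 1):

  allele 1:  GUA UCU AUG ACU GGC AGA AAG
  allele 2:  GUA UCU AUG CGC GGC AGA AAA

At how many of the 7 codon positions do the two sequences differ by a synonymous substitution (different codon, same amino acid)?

Codon 1: GUA Val / GUA Val — identical.
Codon 2: UCU Ser / UCU Ser — identical.
Codon 3: AUG Met / AUG Met — identical.
Codon 4: ACU Thr / CGC Arg — nonsynonymous.
Codon 5: GGC Gly / GGC Gly — identical.
Codon 6: AGA Arg / AGA Arg — identical.
Codon 7: AAG Lys / AAA Lys — synonymous.
Synonymous differences: 1.

1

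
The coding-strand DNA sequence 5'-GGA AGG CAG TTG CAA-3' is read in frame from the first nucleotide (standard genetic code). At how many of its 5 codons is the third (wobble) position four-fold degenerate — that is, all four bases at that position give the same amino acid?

1

Codon 1 GGA (Gly): third position 4-fold.
Codon 2 AGG (Arg): third position 2-fold.
Codon 3 CAG (Gln): third position 2-fold.
Codon 4 TTG (Leu): third position 2-fold.
Codon 5 CAA (Gln): third position 2-fold.
Four-fold degenerate third positions: 1.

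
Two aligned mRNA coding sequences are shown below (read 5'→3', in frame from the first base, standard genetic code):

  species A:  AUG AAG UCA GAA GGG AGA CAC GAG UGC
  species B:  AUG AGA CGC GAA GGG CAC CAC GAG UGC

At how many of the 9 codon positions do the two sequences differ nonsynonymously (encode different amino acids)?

Codon 1: AUG Met / AUG Met — identical.
Codon 2: AAG Lys / AGA Arg — nonsynonymous.
Codon 3: UCA Ser / CGC Arg — nonsynonymous.
Codon 4: GAA Glu / GAA Glu — identical.
Codon 5: GGG Gly / GGG Gly — identical.
Codon 6: AGA Arg / CAC His — nonsynonymous.
Codon 7: CAC His / CAC His — identical.
Codon 8: GAG Glu / GAG Glu — identical.
Codon 9: UGC Cys / UGC Cys — identical.
Nonsynonymous differences: 3.

3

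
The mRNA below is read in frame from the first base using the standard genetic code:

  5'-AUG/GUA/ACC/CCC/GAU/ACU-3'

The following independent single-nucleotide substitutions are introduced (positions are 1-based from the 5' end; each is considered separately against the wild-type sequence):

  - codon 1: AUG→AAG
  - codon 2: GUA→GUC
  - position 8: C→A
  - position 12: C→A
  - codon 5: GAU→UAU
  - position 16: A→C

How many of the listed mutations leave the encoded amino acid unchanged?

2

Codon 1: AUG (Met) → AAG (Lys) — missense.
Codon 2: GUA (Val) → GUC (Val) — synonymous.
Codon 3: ACC (Thr) → AAC (Asn) — missense.
Codon 4: CCC (Pro) → CCA (Pro) — synonymous.
Codon 5: GAU (Asp) → UAU (Tyr) — missense.
Codon 6: ACU (Thr) → CCU (Pro) — missense.
Synonymous: 2 of 6.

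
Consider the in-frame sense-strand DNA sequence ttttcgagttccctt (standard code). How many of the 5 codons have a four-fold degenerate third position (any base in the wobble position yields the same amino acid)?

3

Codon 1 TTT (Phe): third position 2-fold.
Codon 2 TCG (Ser): third position 4-fold.
Codon 3 AGT (Ser): third position 2-fold.
Codon 4 TCC (Ser): third position 4-fold.
Codon 5 CTT (Leu): third position 4-fold.
Four-fold degenerate third positions: 3.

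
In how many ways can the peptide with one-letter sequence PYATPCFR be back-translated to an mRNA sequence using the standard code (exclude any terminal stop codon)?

Pro: 4 codons.
Tyr: 2 codons.
Ala: 4 codons.
Thr: 4 codons.
Pro: 4 codons.
Cys: 2 codons.
Phe: 2 codons.
Arg: 6 codons.
4 × 2 × 4 × 4 × 4 × 2 × 2 × 6 = 12288.

12288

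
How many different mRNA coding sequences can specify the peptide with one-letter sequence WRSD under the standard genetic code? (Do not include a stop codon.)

Trp: 1 codon.
Arg: 6 codons.
Ser: 6 codons.
Asp: 2 codons.
1 × 6 × 6 × 2 = 72.

72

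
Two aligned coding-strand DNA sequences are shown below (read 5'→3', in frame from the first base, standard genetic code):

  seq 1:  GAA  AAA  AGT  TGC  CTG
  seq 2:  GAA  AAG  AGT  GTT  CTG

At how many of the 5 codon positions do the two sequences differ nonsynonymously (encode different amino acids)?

1

Codon 1: GAA Glu / GAA Glu — identical.
Codon 2: AAA Lys / AAG Lys — synonymous.
Codon 3: AGT Ser / AGT Ser — identical.
Codon 4: TGC Cys / GTT Val — nonsynonymous.
Codon 5: CTG Leu / CTG Leu — identical.
Nonsynonymous differences: 1.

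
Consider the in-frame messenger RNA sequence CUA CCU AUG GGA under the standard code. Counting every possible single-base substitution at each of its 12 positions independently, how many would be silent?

Codon 1 (CUA, Leu): 4 synonymous substitutions.
Codon 2 (CCU, Pro): 3 synonymous substitutions.
Codon 3 (AUG, Met): 0 synonymous substitutions.
Codon 4 (GGA, Gly): 3 synonymous substitutions.
Total: 4 + 3 + 0 + 3 = 10.

10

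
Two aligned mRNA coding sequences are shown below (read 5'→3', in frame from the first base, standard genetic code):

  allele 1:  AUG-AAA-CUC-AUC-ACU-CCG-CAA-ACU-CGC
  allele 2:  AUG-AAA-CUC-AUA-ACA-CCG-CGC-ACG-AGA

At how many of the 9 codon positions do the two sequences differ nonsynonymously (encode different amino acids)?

Codon 1: AUG Met / AUG Met — identical.
Codon 2: AAA Lys / AAA Lys — identical.
Codon 3: CUC Leu / CUC Leu — identical.
Codon 4: AUC Ile / AUA Ile — synonymous.
Codon 5: ACU Thr / ACA Thr — synonymous.
Codon 6: CCG Pro / CCG Pro — identical.
Codon 7: CAA Gln / CGC Arg — nonsynonymous.
Codon 8: ACU Thr / ACG Thr — synonymous.
Codon 9: CGC Arg / AGA Arg — synonymous.
Nonsynonymous differences: 1.

1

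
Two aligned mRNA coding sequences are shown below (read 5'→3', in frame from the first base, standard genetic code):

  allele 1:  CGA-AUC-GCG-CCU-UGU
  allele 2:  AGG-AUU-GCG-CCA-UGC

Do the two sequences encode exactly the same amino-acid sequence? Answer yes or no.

Codon 1: CGA Arg / AGG Arg — synonymous.
Codon 2: AUC Ile / AUU Ile — synonymous.
Codon 3: GCG Ala / GCG Ala — identical.
Codon 4: CCU Pro / CCA Pro — synonymous.
Codon 5: UGU Cys / UGC Cys — synonymous.
Nonsynonymous differences: 0 → same protein.

yes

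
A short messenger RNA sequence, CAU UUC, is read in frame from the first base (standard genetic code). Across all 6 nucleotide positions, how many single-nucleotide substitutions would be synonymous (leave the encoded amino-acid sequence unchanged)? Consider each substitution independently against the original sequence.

2

Codon 1 (CAU, His): 1 synonymous substitution.
Codon 2 (UUC, Phe): 1 synonymous substitution.
Total: 1 + 1 = 2.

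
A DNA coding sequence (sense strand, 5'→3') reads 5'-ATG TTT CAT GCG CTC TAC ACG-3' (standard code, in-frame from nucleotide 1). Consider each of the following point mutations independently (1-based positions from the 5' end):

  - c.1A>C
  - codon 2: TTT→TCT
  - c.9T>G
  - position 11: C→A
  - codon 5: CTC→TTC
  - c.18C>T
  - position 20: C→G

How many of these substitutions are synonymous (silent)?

Codon 1: ATG (Met) → CTG (Leu) — missense.
Codon 2: TTT (Phe) → TCT (Ser) — missense.
Codon 3: CAT (His) → CAG (Gln) — missense.
Codon 4: GCG (Ala) → GAG (Glu) — missense.
Codon 5: CTC (Leu) → TTC (Phe) — missense.
Codon 6: TAC (Tyr) → TAT (Tyr) — synonymous.
Codon 7: ACG (Thr) → AGG (Arg) — missense.
Synonymous: 1 of 7.

1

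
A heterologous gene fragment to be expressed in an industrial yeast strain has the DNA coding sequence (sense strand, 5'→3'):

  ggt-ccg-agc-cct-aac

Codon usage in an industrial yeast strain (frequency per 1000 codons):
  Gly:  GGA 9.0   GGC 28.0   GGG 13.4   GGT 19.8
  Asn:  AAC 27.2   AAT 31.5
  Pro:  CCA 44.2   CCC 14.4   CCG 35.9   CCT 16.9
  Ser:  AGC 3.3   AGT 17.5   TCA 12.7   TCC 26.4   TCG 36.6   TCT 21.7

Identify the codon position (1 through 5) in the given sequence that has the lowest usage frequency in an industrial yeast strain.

Codon 1 GGT (Gly): 19.8 per 1000.
Codon 2 CCG (Pro): 35.9 per 1000.
Codon 3 AGC (Ser): 3.3 per 1000.
Codon 4 CCT (Pro): 16.9 per 1000.
Codon 5 AAC (Asn): 27.2 per 1000.
Lowest frequency is 3.3 at codon 3.

3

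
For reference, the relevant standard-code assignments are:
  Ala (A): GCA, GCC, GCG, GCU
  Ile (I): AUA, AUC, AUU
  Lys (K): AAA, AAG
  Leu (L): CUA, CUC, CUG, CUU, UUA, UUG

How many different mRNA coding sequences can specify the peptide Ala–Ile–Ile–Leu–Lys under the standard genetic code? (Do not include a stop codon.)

Ala: 4 codons.
Ile: 3 codons.
Ile: 3 codons.
Leu: 6 codons.
Lys: 2 codons.
4 × 3 × 3 × 6 × 2 = 432.

432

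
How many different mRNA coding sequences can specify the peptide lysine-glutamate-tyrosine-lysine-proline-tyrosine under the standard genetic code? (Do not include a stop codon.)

128

Lys: 2 codons.
Glu: 2 codons.
Tyr: 2 codons.
Lys: 2 codons.
Pro: 4 codons.
Tyr: 2 codons.
2 × 2 × 2 × 2 × 4 × 2 = 128.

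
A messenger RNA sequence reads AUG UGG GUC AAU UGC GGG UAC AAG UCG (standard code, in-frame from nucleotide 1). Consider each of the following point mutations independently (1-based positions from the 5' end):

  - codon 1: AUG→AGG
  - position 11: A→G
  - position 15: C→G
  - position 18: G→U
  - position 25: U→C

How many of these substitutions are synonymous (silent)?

Codon 1: AUG (Met) → AGG (Arg) — missense.
Codon 4: AAU (Asn) → AGU (Ser) — missense.
Codon 5: UGC (Cys) → UGG (Trp) — missense.
Codon 6: GGG (Gly) → GGU (Gly) — synonymous.
Codon 9: UCG (Ser) → CCG (Pro) — missense.
Synonymous: 1 of 5.

1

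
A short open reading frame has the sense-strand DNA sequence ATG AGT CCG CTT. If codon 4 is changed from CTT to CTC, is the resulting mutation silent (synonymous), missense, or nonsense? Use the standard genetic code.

silent

Position 12 falls in codon 4: CTT → Leu.
After the substitution the codon is CTC → Leu.
Both encode Leu, so the change is synonymous.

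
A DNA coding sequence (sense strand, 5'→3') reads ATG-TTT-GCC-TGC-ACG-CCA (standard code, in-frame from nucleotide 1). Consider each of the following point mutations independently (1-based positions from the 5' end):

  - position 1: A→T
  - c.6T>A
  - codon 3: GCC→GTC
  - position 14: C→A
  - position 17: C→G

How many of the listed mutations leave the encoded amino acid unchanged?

0

Codon 1: ATG (Met) → TTG (Leu) — missense.
Codon 2: TTT (Phe) → TTA (Leu) — missense.
Codon 3: GCC (Ala) → GTC (Val) — missense.
Codon 5: ACG (Thr) → AAG (Lys) — missense.
Codon 6: CCA (Pro) → CGA (Arg) — missense.
Synonymous: 0 of 5.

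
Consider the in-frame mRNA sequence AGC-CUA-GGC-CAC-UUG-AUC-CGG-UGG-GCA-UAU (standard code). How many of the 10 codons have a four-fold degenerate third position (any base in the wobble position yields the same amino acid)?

4

Codon 1 AGC (Ser): third position 2-fold.
Codon 2 CUA (Leu): third position 4-fold.
Codon 3 GGC (Gly): third position 4-fold.
Codon 4 CAC (His): third position 2-fold.
Codon 5 UUG (Leu): third position 2-fold.
Codon 6 AUC (Ile): third position 3-fold.
Codon 7 CGG (Arg): third position 4-fold.
Codon 8 UGG (Trp): third position 1-fold.
Codon 9 GCA (Ala): third position 4-fold.
Codon 10 UAU (Tyr): third position 2-fold.
Four-fold degenerate third positions: 4.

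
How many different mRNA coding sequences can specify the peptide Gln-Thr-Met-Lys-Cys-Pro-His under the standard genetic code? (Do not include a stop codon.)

Gln: 2 codons.
Thr: 4 codons.
Met: 1 codon.
Lys: 2 codons.
Cys: 2 codons.
Pro: 4 codons.
His: 2 codons.
2 × 4 × 1 × 2 × 2 × 4 × 2 = 256.

256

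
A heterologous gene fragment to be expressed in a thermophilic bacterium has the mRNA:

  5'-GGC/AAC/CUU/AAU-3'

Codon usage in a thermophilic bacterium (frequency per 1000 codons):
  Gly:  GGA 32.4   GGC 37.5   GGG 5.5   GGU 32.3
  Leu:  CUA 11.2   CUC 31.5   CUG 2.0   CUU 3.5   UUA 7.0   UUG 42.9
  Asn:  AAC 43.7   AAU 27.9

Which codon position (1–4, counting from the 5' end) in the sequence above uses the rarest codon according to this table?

Codon 1 GGC (Gly): 37.5 per 1000.
Codon 2 AAC (Asn): 43.7 per 1000.
Codon 3 CUU (Leu): 3.5 per 1000.
Codon 4 AAU (Asn): 27.9 per 1000.
Lowest frequency is 3.5 at codon 3.

3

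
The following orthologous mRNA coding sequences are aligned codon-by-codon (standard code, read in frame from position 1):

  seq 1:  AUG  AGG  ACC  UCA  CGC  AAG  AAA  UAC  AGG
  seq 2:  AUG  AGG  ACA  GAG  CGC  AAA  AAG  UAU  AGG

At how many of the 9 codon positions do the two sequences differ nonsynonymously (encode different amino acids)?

1

Codon 1: AUG Met / AUG Met — identical.
Codon 2: AGG Arg / AGG Arg — identical.
Codon 3: ACC Thr / ACA Thr — synonymous.
Codon 4: UCA Ser / GAG Glu — nonsynonymous.
Codon 5: CGC Arg / CGC Arg — identical.
Codon 6: AAG Lys / AAA Lys — synonymous.
Codon 7: AAA Lys / AAG Lys — synonymous.
Codon 8: UAC Tyr / UAU Tyr — synonymous.
Codon 9: AGG Arg / AGG Arg — identical.
Nonsynonymous differences: 1.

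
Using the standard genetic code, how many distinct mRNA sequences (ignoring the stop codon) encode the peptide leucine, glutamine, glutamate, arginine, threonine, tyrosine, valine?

Leu: 6 codons.
Gln: 2 codons.
Glu: 2 codons.
Arg: 6 codons.
Thr: 4 codons.
Tyr: 2 codons.
Val: 4 codons.
6 × 2 × 2 × 6 × 4 × 2 × 4 = 4608.

4608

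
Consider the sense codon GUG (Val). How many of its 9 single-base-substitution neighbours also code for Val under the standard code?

3

Position 1: none → 0 synonymous.
Position 2: none → 0 synonymous.
Position 3: GUU, GUC, GUA → 3 synonymous.
Total: 0 + 0 + 3 = 3.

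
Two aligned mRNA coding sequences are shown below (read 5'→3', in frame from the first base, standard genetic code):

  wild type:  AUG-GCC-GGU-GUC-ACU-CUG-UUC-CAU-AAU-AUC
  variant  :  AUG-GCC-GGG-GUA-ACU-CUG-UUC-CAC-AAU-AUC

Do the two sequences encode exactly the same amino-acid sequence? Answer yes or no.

Codon 1: AUG Met / AUG Met — identical.
Codon 2: GCC Ala / GCC Ala — identical.
Codon 3: GGU Gly / GGG Gly — synonymous.
Codon 4: GUC Val / GUA Val — synonymous.
Codon 5: ACU Thr / ACU Thr — identical.
Codon 6: CUG Leu / CUG Leu — identical.
Codon 7: UUC Phe / UUC Phe — identical.
Codon 8: CAU His / CAC His — synonymous.
Codon 9: AAU Asn / AAU Asn — identical.
Codon 10: AUC Ile / AUC Ile — identical.
Nonsynonymous differences: 0 → same protein.

yes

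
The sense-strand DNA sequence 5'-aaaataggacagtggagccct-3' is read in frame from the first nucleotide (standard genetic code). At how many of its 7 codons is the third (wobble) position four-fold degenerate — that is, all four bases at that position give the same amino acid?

Codon 1 AAA (Lys): third position 2-fold.
Codon 2 ATA (Ile): third position 3-fold.
Codon 3 GGA (Gly): third position 4-fold.
Codon 4 CAG (Gln): third position 2-fold.
Codon 5 TGG (Trp): third position 1-fold.
Codon 6 AGC (Ser): third position 2-fold.
Codon 7 CCT (Pro): third position 4-fold.
Four-fold degenerate third positions: 2.

2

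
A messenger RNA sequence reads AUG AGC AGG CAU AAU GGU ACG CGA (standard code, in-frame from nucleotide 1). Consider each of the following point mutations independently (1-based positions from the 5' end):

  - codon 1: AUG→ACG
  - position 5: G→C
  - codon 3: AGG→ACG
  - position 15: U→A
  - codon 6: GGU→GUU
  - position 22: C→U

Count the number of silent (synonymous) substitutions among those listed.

Codon 1: AUG (Met) → ACG (Thr) — missense.
Codon 2: AGC (Ser) → ACC (Thr) — missense.
Codon 3: AGG (Arg) → ACG (Thr) — missense.
Codon 5: AAU (Asn) → AAA (Lys) — missense.
Codon 6: GGU (Gly) → GUU (Val) — missense.
Codon 8: CGA (Arg) → UGA (Stop) — nonsense.
Synonymous: 0 of 6.

0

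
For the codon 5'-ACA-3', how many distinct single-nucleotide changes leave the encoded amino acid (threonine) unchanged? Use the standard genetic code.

Position 1: none → 0 synonymous.
Position 2: none → 0 synonymous.
Position 3: ACU, ACC, ACG → 3 synonymous.
Total: 0 + 0 + 3 = 3.

3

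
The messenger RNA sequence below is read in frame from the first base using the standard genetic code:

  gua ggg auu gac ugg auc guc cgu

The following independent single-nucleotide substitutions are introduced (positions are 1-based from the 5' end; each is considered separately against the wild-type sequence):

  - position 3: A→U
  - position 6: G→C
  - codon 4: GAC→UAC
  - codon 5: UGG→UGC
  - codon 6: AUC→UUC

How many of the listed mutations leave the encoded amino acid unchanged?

2

Codon 1: GUA (Val) → GUU (Val) — synonymous.
Codon 2: GGG (Gly) → GGC (Gly) — synonymous.
Codon 4: GAC (Asp) → UAC (Tyr) — missense.
Codon 5: UGG (Trp) → UGC (Cys) — missense.
Codon 6: AUC (Ile) → UUC (Phe) — missense.
Synonymous: 2 of 5.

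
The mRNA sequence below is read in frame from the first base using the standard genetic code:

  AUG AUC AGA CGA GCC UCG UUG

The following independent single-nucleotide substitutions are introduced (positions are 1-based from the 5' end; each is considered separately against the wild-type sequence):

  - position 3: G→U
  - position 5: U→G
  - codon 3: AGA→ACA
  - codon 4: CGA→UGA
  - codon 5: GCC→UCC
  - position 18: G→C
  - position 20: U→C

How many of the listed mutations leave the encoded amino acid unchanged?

1

Codon 1: AUG (Met) → AUU (Ile) — missense.
Codon 2: AUC (Ile) → AGC (Ser) — missense.
Codon 3: AGA (Arg) → ACA (Thr) — missense.
Codon 4: CGA (Arg) → UGA (Stop) — nonsense.
Codon 5: GCC (Ala) → UCC (Ser) — missense.
Codon 6: UCG (Ser) → UCC (Ser) — synonymous.
Codon 7: UUG (Leu) → UCG (Ser) — missense.
Synonymous: 1 of 7.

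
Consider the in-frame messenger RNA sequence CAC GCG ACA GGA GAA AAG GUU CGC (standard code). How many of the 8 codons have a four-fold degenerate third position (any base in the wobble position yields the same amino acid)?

5

Codon 1 CAC (His): third position 2-fold.
Codon 2 GCG (Ala): third position 4-fold.
Codon 3 ACA (Thr): third position 4-fold.
Codon 4 GGA (Gly): third position 4-fold.
Codon 5 GAA (Glu): third position 2-fold.
Codon 6 AAG (Lys): third position 2-fold.
Codon 7 GUU (Val): third position 4-fold.
Codon 8 CGC (Arg): third position 4-fold.
Four-fold degenerate third positions: 5.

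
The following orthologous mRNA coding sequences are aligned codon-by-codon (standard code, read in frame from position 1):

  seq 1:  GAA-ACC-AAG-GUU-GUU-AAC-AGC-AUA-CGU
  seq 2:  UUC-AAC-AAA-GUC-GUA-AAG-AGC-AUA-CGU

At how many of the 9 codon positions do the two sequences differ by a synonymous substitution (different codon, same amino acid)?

Codon 1: GAA Glu / UUC Phe — nonsynonymous.
Codon 2: ACC Thr / AAC Asn — nonsynonymous.
Codon 3: AAG Lys / AAA Lys — synonymous.
Codon 4: GUU Val / GUC Val — synonymous.
Codon 5: GUU Val / GUA Val — synonymous.
Codon 6: AAC Asn / AAG Lys — nonsynonymous.
Codon 7: AGC Ser / AGC Ser — identical.
Codon 8: AUA Ile / AUA Ile — identical.
Codon 9: CGU Arg / CGU Arg — identical.
Synonymous differences: 3.

3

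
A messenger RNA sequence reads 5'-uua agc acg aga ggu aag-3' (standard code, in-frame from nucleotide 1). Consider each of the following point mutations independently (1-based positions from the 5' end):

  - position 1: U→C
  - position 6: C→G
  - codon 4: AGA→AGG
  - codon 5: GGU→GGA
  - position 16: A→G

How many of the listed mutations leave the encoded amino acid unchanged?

Codon 1: UUA (Leu) → CUA (Leu) — synonymous.
Codon 2: AGC (Ser) → AGG (Arg) — missense.
Codon 4: AGA (Arg) → AGG (Arg) — synonymous.
Codon 5: GGU (Gly) → GGA (Gly) — synonymous.
Codon 6: AAG (Lys) → GAG (Glu) — missense.
Synonymous: 3 of 5.

3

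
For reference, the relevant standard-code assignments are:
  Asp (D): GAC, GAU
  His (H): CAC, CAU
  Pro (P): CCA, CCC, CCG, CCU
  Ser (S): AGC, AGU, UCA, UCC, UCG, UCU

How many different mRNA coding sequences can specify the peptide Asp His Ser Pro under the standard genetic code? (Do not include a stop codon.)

96

Asp: 2 codons.
His: 2 codons.
Ser: 6 codons.
Pro: 4 codons.
2 × 2 × 6 × 4 = 96.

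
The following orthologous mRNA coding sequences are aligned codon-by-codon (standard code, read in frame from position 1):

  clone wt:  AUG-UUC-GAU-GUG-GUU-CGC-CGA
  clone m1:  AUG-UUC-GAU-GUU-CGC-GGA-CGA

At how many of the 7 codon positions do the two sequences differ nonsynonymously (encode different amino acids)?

Codon 1: AUG Met / AUG Met — identical.
Codon 2: UUC Phe / UUC Phe — identical.
Codon 3: GAU Asp / GAU Asp — identical.
Codon 4: GUG Val / GUU Val — synonymous.
Codon 5: GUU Val / CGC Arg — nonsynonymous.
Codon 6: CGC Arg / GGA Gly — nonsynonymous.
Codon 7: CGA Arg / CGA Arg — identical.
Nonsynonymous differences: 2.

2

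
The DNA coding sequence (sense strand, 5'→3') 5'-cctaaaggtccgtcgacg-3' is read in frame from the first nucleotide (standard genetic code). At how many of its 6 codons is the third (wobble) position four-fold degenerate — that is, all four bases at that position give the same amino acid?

Codon 1 CCT (Pro): third position 4-fold.
Codon 2 AAA (Lys): third position 2-fold.
Codon 3 GGT (Gly): third position 4-fold.
Codon 4 CCG (Pro): third position 4-fold.
Codon 5 TCG (Ser): third position 4-fold.
Codon 6 ACG (Thr): third position 4-fold.
Four-fold degenerate third positions: 5.

5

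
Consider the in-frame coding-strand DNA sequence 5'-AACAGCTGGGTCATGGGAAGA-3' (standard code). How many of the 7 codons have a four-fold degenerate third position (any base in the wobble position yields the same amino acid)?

2

Codon 1 AAC (Asn): third position 2-fold.
Codon 2 AGC (Ser): third position 2-fold.
Codon 3 TGG (Trp): third position 1-fold.
Codon 4 GTC (Val): third position 4-fold.
Codon 5 ATG (Met): third position 1-fold.
Codon 6 GGA (Gly): third position 4-fold.
Codon 7 AGA (Arg): third position 2-fold.
Four-fold degenerate third positions: 2.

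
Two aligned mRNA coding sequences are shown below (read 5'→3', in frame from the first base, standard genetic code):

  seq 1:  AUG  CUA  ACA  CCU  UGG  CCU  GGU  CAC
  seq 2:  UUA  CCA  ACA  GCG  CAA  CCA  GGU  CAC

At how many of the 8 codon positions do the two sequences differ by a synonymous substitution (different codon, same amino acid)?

Codon 1: AUG Met / UUA Leu — nonsynonymous.
Codon 2: CUA Leu / CCA Pro — nonsynonymous.
Codon 3: ACA Thr / ACA Thr — identical.
Codon 4: CCU Pro / GCG Ala — nonsynonymous.
Codon 5: UGG Trp / CAA Gln — nonsynonymous.
Codon 6: CCU Pro / CCA Pro — synonymous.
Codon 7: GGU Gly / GGU Gly — identical.
Codon 8: CAC His / CAC His — identical.
Synonymous differences: 1.

1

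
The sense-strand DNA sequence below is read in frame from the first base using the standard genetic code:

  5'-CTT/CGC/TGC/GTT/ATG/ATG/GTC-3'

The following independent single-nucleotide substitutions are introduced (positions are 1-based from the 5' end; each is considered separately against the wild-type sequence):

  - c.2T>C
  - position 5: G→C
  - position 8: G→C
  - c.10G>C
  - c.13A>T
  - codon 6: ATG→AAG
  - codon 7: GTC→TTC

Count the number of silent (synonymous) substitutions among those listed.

0

Codon 1: CTT (Leu) → CCT (Pro) — missense.
Codon 2: CGC (Arg) → CCC (Pro) — missense.
Codon 3: TGC (Cys) → TCC (Ser) — missense.
Codon 4: GTT (Val) → CTT (Leu) — missense.
Codon 5: ATG (Met) → TTG (Leu) — missense.
Codon 6: ATG (Met) → AAG (Lys) — missense.
Codon 7: GTC (Val) → TTC (Phe) — missense.
Synonymous: 0 of 7.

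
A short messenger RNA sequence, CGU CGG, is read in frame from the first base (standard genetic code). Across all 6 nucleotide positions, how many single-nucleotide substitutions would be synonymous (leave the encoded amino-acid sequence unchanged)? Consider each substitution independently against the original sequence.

7

Codon 1 (CGU, Arg): 3 synonymous substitutions.
Codon 2 (CGG, Arg): 4 synonymous substitutions.
Total: 3 + 4 = 7.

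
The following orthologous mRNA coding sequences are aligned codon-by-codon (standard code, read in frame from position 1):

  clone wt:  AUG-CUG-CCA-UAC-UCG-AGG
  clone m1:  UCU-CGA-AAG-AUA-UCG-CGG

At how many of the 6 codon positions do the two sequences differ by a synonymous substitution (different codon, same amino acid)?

Codon 1: AUG Met / UCU Ser — nonsynonymous.
Codon 2: CUG Leu / CGA Arg — nonsynonymous.
Codon 3: CCA Pro / AAG Lys — nonsynonymous.
Codon 4: UAC Tyr / AUA Ile — nonsynonymous.
Codon 5: UCG Ser / UCG Ser — identical.
Codon 6: AGG Arg / CGG Arg — synonymous.
Synonymous differences: 1.

1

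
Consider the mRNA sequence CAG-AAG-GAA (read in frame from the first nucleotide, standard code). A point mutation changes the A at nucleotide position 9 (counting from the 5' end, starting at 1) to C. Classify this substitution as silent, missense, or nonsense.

missense

Position 9 falls in codon 3: GAA → Glu.
After the substitution the codon is GAC → Asp.
Glu ≠ Asp, so this is a missense mutation.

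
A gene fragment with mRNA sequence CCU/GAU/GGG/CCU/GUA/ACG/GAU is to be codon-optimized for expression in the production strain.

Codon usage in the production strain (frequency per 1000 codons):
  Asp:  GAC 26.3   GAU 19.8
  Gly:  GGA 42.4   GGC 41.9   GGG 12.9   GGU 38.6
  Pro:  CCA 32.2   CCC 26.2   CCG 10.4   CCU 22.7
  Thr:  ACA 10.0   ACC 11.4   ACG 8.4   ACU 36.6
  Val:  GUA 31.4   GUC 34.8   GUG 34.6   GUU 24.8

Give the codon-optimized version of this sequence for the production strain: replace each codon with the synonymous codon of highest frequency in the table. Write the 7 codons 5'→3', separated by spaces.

Codon 1 (Pro): best is CCA at 32.2.
Codon 2 (Asp): best is GAC at 26.3.
Codon 3 (Gly): best is GGA at 42.4.
Codon 4 (Pro): best is CCA at 32.2.
Codon 5 (Val): best is GUC at 34.8.
Codon 6 (Thr): best is ACU at 36.6.
Codon 7 (Asp): best is GAC at 26.3.

CCA GAC GGA CCA GUC ACU GAC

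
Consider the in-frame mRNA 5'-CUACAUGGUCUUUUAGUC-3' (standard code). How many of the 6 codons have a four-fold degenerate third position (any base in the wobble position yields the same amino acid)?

Codon 1 CUA (Leu): third position 4-fold.
Codon 2 CAU (His): third position 2-fold.
Codon 3 GGU (Gly): third position 4-fold.
Codon 4 CUU (Leu): third position 4-fold.
Codon 5 UUA (Leu): third position 2-fold.
Codon 6 GUC (Val): third position 4-fold.
Four-fold degenerate third positions: 4.

4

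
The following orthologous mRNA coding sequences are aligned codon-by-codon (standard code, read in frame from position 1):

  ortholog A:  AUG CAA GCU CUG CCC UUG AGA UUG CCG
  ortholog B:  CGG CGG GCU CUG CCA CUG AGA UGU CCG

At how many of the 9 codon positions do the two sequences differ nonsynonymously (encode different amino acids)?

3

Codon 1: AUG Met / CGG Arg — nonsynonymous.
Codon 2: CAA Gln / CGG Arg — nonsynonymous.
Codon 3: GCU Ala / GCU Ala — identical.
Codon 4: CUG Leu / CUG Leu — identical.
Codon 5: CCC Pro / CCA Pro — synonymous.
Codon 6: UUG Leu / CUG Leu — synonymous.
Codon 7: AGA Arg / AGA Arg — identical.
Codon 8: UUG Leu / UGU Cys — nonsynonymous.
Codon 9: CCG Pro / CCG Pro — identical.
Nonsynonymous differences: 3.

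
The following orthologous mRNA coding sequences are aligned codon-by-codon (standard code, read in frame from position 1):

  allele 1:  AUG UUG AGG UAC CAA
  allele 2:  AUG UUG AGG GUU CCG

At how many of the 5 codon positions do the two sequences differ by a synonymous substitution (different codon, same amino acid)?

Codon 1: AUG Met / AUG Met — identical.
Codon 2: UUG Leu / UUG Leu — identical.
Codon 3: AGG Arg / AGG Arg — identical.
Codon 4: UAC Tyr / GUU Val — nonsynonymous.
Codon 5: CAA Gln / CCG Pro — nonsynonymous.
Synonymous differences: 0.

0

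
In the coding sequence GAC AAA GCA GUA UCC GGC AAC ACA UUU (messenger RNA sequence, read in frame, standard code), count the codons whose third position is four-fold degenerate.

Codon 1 GAC (Asp): third position 2-fold.
Codon 2 AAA (Lys): third position 2-fold.
Codon 3 GCA (Ala): third position 4-fold.
Codon 4 GUA (Val): third position 4-fold.
Codon 5 UCC (Ser): third position 4-fold.
Codon 6 GGC (Gly): third position 4-fold.
Codon 7 AAC (Asn): third position 2-fold.
Codon 8 ACA (Thr): third position 4-fold.
Codon 9 UUU (Phe): third position 2-fold.
Four-fold degenerate third positions: 5.

5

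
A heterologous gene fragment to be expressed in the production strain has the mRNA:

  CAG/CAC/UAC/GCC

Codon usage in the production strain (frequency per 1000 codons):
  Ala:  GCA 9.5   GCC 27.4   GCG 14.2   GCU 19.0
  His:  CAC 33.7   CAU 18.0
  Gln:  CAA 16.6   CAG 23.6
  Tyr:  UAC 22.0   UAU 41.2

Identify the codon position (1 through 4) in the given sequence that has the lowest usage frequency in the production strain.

3

Codon 1 CAG (Gln): 23.6 per 1000.
Codon 2 CAC (His): 33.7 per 1000.
Codon 3 UAC (Tyr): 22.0 per 1000.
Codon 4 GCC (Ala): 27.4 per 1000.
Lowest frequency is 22.0 at codon 3.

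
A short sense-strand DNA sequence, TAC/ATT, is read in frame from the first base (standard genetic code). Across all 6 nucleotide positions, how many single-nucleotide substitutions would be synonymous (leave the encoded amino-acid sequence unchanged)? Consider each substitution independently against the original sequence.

3

Codon 1 (TAC, Tyr): 1 synonymous substitution.
Codon 2 (ATT, Ile): 2 synonymous substitutions.
Total: 1 + 2 = 3.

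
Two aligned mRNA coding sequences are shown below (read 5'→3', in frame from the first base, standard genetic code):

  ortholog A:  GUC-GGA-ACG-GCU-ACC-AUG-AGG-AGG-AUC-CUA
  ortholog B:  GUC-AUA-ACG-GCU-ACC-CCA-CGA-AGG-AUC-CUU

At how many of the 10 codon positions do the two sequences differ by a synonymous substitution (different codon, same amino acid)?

2

Codon 1: GUC Val / GUC Val — identical.
Codon 2: GGA Gly / AUA Ile — nonsynonymous.
Codon 3: ACG Thr / ACG Thr — identical.
Codon 4: GCU Ala / GCU Ala — identical.
Codon 5: ACC Thr / ACC Thr — identical.
Codon 6: AUG Met / CCA Pro — nonsynonymous.
Codon 7: AGG Arg / CGA Arg — synonymous.
Codon 8: AGG Arg / AGG Arg — identical.
Codon 9: AUC Ile / AUC Ile — identical.
Codon 10: CUA Leu / CUU Leu — synonymous.
Synonymous differences: 2.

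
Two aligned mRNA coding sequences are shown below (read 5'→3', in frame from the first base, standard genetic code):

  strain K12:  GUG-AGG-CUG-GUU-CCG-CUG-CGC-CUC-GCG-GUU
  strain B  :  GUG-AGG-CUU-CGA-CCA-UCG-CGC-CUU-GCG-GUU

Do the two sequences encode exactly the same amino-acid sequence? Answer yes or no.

Codon 1: GUG Val / GUG Val — identical.
Codon 2: AGG Arg / AGG Arg — identical.
Codon 3: CUG Leu / CUU Leu — synonymous.
Codon 4: GUU Val / CGA Arg — nonsynonymous.
Codon 5: CCG Pro / CCA Pro — synonymous.
Codon 6: CUG Leu / UCG Ser — nonsynonymous.
Codon 7: CGC Arg / CGC Arg — identical.
Codon 8: CUC Leu / CUU Leu — synonymous.
Codon 9: GCG Ala / GCG Ala — identical.
Codon 10: GUU Val / GUU Val — identical.
Nonsynonymous differences: 2 → different protein.

no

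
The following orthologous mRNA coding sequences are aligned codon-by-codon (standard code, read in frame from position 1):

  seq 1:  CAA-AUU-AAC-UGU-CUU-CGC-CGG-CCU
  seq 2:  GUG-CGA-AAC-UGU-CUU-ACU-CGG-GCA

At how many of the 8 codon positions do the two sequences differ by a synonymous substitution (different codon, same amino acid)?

0

Codon 1: CAA Gln / GUG Val — nonsynonymous.
Codon 2: AUU Ile / CGA Arg — nonsynonymous.
Codon 3: AAC Asn / AAC Asn — identical.
Codon 4: UGU Cys / UGU Cys — identical.
Codon 5: CUU Leu / CUU Leu — identical.
Codon 6: CGC Arg / ACU Thr — nonsynonymous.
Codon 7: CGG Arg / CGG Arg — identical.
Codon 8: CCU Pro / GCA Ala — nonsynonymous.
Synonymous differences: 0.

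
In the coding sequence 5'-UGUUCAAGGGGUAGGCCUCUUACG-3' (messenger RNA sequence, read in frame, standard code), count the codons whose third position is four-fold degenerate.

Codon 1 UGU (Cys): third position 2-fold.
Codon 2 UCA (Ser): third position 4-fold.
Codon 3 AGG (Arg): third position 2-fold.
Codon 4 GGU (Gly): third position 4-fold.
Codon 5 AGG (Arg): third position 2-fold.
Codon 6 CCU (Pro): third position 4-fold.
Codon 7 CUU (Leu): third position 4-fold.
Codon 8 ACG (Thr): third position 4-fold.
Four-fold degenerate third positions: 5.

5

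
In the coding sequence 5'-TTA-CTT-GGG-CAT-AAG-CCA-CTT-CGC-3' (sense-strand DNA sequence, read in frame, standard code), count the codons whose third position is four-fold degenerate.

Codon 1 TTA (Leu): third position 2-fold.
Codon 2 CTT (Leu): third position 4-fold.
Codon 3 GGG (Gly): third position 4-fold.
Codon 4 CAT (His): third position 2-fold.
Codon 5 AAG (Lys): third position 2-fold.
Codon 6 CCA (Pro): third position 4-fold.
Codon 7 CTT (Leu): third position 4-fold.
Codon 8 CGC (Arg): third position 4-fold.
Four-fold degenerate third positions: 5.

5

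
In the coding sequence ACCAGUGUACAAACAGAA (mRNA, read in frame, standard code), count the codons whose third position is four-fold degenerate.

3

Codon 1 ACC (Thr): third position 4-fold.
Codon 2 AGU (Ser): third position 2-fold.
Codon 3 GUA (Val): third position 4-fold.
Codon 4 CAA (Gln): third position 2-fold.
Codon 5 ACA (Thr): third position 4-fold.
Codon 6 GAA (Glu): third position 2-fold.
Four-fold degenerate third positions: 3.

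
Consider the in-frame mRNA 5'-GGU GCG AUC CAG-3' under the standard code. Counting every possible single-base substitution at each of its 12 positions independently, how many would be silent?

9

Codon 1 (GGU, Gly): 3 synonymous substitutions.
Codon 2 (GCG, Ala): 3 synonymous substitutions.
Codon 3 (AUC, Ile): 2 synonymous substitutions.
Codon 4 (CAG, Gln): 1 synonymous substitution.
Total: 3 + 3 + 2 + 1 = 9.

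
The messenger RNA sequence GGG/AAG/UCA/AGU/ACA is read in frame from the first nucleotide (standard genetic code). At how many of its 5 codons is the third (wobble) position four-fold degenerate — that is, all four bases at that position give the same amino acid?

Codon 1 GGG (Gly): third position 4-fold.
Codon 2 AAG (Lys): third position 2-fold.
Codon 3 UCA (Ser): third position 4-fold.
Codon 4 AGU (Ser): third position 2-fold.
Codon 5 ACA (Thr): third position 4-fold.
Four-fold degenerate third positions: 3.

3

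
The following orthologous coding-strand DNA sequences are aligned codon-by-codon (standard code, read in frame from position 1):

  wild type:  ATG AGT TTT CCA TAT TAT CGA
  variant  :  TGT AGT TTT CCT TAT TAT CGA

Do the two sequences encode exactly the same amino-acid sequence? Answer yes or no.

Codon 1: ATG Met / TGT Cys — nonsynonymous.
Codon 2: AGT Ser / AGT Ser — identical.
Codon 3: TTT Phe / TTT Phe — identical.
Codon 4: CCA Pro / CCT Pro — synonymous.
Codon 5: TAT Tyr / TAT Tyr — identical.
Codon 6: TAT Tyr / TAT Tyr — identical.
Codon 7: CGA Arg / CGA Arg — identical.
Nonsynonymous differences: 1 → different protein.

no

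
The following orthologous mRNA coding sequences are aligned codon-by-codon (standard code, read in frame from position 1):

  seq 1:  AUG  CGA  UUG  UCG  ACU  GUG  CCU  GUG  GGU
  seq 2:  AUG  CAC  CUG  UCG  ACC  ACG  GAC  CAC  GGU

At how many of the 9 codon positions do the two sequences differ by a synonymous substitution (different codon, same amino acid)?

Codon 1: AUG Met / AUG Met — identical.
Codon 2: CGA Arg / CAC His — nonsynonymous.
Codon 3: UUG Leu / CUG Leu — synonymous.
Codon 4: UCG Ser / UCG Ser — identical.
Codon 5: ACU Thr / ACC Thr — synonymous.
Codon 6: GUG Val / ACG Thr — nonsynonymous.
Codon 7: CCU Pro / GAC Asp — nonsynonymous.
Codon 8: GUG Val / CAC His — nonsynonymous.
Codon 9: GGU Gly / GGU Gly — identical.
Synonymous differences: 2.

2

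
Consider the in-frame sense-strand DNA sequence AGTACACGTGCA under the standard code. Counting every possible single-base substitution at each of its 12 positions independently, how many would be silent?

10

Codon 1 (AGT, Ser): 1 synonymous substitution.
Codon 2 (ACA, Thr): 3 synonymous substitutions.
Codon 3 (CGT, Arg): 3 synonymous substitutions.
Codon 4 (GCA, Ala): 3 synonymous substitutions.
Total: 1 + 3 + 3 + 3 = 10.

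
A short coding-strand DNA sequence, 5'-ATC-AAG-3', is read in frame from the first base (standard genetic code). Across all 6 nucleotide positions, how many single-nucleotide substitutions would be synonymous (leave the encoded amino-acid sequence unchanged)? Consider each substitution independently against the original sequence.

Codon 1 (ATC, Ile): 2 synonymous substitutions.
Codon 2 (AAG, Lys): 1 synonymous substitution.
Total: 2 + 1 = 3.

3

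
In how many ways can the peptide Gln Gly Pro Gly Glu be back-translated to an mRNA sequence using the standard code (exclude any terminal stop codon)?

Gln: 2 codons.
Gly: 4 codons.
Pro: 4 codons.
Gly: 4 codons.
Glu: 2 codons.
2 × 4 × 4 × 4 × 2 = 256.

256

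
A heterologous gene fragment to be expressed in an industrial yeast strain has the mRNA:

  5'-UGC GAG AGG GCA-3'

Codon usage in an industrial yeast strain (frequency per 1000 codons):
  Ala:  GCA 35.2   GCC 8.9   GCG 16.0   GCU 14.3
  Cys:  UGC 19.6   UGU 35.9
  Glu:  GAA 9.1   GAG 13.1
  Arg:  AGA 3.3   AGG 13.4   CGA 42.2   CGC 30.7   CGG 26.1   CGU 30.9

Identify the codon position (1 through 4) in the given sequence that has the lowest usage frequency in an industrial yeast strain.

2

Codon 1 UGC (Cys): 19.6 per 1000.
Codon 2 GAG (Glu): 13.1 per 1000.
Codon 3 AGG (Arg): 13.4 per 1000.
Codon 4 GCA (Ala): 35.2 per 1000.
Lowest frequency is 13.1 at codon 2.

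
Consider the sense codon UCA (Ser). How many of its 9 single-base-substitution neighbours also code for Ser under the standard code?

3

Position 1: none → 0 synonymous.
Position 2: none → 0 synonymous.
Position 3: UCU, UCC, UCG → 3 synonymous.
Total: 0 + 0 + 3 = 3.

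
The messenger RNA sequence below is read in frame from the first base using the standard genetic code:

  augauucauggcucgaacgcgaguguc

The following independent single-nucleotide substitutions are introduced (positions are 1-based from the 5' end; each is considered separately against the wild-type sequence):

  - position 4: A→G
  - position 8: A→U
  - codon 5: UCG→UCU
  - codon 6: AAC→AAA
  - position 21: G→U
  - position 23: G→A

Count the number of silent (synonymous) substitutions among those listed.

2

Codon 2: AUU (Ile) → GUU (Val) — missense.
Codon 3: CAU (His) → CUU (Leu) — missense.
Codon 5: UCG (Ser) → UCU (Ser) — synonymous.
Codon 6: AAC (Asn) → AAA (Lys) — missense.
Codon 7: GCG (Ala) → GCU (Ala) — synonymous.
Codon 8: AGU (Ser) → AAU (Asn) — missense.
Synonymous: 2 of 6.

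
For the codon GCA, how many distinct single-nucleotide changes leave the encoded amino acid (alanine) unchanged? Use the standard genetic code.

3

Position 1: none → 0 synonymous.
Position 2: none → 0 synonymous.
Position 3: GCT, GCC, GCG → 3 synonymous.
Total: 0 + 0 + 3 = 3.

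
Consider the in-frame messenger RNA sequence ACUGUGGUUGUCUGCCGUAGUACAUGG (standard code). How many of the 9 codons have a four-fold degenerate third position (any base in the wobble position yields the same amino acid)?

6

Codon 1 ACU (Thr): third position 4-fold.
Codon 2 GUG (Val): third position 4-fold.
Codon 3 GUU (Val): third position 4-fold.
Codon 4 GUC (Val): third position 4-fold.
Codon 5 UGC (Cys): third position 2-fold.
Codon 6 CGU (Arg): third position 4-fold.
Codon 7 AGU (Ser): third position 2-fold.
Codon 8 ACA (Thr): third position 4-fold.
Codon 9 UGG (Trp): third position 1-fold.
Four-fold degenerate third positions: 6.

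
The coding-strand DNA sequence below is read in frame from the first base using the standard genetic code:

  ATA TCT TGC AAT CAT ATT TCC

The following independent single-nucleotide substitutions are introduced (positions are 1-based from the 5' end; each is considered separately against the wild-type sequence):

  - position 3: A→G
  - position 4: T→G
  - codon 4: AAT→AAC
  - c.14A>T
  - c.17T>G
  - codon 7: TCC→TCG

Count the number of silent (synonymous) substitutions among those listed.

Codon 1: ATA (Ile) → ATG (Met) — missense.
Codon 2: TCT (Ser) → GCT (Ala) — missense.
Codon 4: AAT (Asn) → AAC (Asn) — synonymous.
Codon 5: CAT (His) → CTT (Leu) — missense.
Codon 6: ATT (Ile) → AGT (Ser) — missense.
Codon 7: TCC (Ser) → TCG (Ser) — synonymous.
Synonymous: 2 of 6.

2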